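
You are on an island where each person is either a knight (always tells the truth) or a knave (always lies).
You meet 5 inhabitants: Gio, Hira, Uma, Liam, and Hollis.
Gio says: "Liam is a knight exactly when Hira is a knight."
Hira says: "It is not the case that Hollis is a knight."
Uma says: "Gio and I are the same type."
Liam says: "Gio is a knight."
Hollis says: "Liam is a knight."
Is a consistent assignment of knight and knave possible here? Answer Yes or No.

No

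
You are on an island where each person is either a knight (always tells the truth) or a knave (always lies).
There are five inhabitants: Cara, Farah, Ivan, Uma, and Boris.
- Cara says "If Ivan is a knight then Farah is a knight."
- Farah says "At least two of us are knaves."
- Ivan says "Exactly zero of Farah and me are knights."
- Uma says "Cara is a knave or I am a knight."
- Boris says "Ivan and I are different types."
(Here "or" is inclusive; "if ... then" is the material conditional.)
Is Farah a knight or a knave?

Farah is a knight.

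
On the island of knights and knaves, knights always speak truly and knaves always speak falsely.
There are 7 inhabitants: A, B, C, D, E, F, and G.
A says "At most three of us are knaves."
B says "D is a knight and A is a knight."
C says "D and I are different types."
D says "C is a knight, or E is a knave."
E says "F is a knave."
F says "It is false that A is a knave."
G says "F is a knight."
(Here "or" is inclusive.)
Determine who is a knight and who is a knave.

A is a knave, B is a knave, C is a knave, D is a knave, E is a knight, F is a knave, and G is a knave.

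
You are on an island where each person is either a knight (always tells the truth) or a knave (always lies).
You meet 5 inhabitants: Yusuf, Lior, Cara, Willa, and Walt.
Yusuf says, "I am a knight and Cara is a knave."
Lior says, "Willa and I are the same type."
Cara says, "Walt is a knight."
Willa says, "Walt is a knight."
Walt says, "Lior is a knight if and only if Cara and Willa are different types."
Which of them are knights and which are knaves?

Knights: Cara, Willa, and Walt. Knaves: Yusuf and Lior.

Since Yusuf is a knave, "I am a knight and Cara is a knave" needs to be False, which holds.
Lior (knave): "Willa and I are the same type" — False. ✓
Cara is a knight; "Walt is a knight" is True, as required.
Willa is a knight, so "Walt is a knight" must be True — and it is.
Walt (knight): "Lior is a knight if and only if Cara and Willa are different types" — True. ✓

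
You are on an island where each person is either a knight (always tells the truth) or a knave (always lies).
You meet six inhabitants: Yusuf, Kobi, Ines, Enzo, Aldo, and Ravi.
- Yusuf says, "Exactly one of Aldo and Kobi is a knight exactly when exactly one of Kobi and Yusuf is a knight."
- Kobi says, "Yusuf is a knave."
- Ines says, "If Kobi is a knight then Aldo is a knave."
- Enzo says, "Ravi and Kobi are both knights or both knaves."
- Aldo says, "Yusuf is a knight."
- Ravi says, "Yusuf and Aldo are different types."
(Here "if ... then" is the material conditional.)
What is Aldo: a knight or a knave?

Consistent assignments: {Yusuf=knight, Kobi=knave, Ines=knight, Enzo=knight, Aldo=knight, Ravi=knave}
In every consistent assignment, Aldo is a knight.

Aldo is a knight.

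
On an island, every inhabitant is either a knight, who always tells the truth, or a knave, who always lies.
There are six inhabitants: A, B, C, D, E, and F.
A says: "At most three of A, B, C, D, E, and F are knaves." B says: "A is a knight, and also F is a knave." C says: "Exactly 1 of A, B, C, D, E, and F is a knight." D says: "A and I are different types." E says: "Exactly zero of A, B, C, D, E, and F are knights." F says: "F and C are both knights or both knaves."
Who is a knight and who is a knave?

A is a knave, B is a knave, C is a knight, D is a knave, E is a knave, and F is a knave.

Since A is a knave, "at most three of A, B, C, D, E, and F are knaves" needs to be false, which holds.
Since B is a knave, "A is a knight, and also F is a knave" needs to be false, which holds.
C (knight): "exactly 1 of A, B, C, D, E, and F is a knight" — true. ✓
D is a knave, so "A and I are different types" must be false — and it is.
Since E is a knave, "exactly zero of A, B, C, D, E, and F are knights" needs to be false, which holds.
F (knave): "F and C are both knights or both knaves" — false. ✓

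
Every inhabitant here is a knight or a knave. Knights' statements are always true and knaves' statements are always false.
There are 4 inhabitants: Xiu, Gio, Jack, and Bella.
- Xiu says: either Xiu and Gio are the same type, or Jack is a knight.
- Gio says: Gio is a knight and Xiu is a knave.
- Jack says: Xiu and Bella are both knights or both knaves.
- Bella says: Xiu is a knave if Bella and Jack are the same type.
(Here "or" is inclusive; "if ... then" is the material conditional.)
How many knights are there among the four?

2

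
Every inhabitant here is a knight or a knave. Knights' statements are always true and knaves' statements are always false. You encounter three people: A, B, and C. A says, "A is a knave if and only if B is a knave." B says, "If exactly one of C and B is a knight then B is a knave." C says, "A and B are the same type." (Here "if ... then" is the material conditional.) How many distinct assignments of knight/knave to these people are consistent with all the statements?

Consistent assignments:
  A=knight, B=knight, C=knight

1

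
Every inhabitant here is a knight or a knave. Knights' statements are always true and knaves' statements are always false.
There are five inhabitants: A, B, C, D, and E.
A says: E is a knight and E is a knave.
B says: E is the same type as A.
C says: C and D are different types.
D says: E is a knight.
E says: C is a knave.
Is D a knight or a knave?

D is a knave.

Consistent assignments: {A=knave, B=knight, C=knight, D=knave, E=knave}
In every consistent assignment, D is a knave.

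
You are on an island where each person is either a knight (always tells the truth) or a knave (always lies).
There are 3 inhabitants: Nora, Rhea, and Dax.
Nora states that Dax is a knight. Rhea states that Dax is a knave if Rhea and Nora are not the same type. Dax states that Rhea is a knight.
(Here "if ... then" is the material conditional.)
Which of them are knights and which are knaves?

As a knight, Nora's statement "Dax is a knight" should be True; it is.
Rhea is a knight, and the claim "Dax is a knave if Rhea and Nora are not the same type" is indeed True.
Dax is a knight, and the claim "Rhea is a knight" is indeed True.

Nora is a knight, Rhea is a knight, and Dax is a knight.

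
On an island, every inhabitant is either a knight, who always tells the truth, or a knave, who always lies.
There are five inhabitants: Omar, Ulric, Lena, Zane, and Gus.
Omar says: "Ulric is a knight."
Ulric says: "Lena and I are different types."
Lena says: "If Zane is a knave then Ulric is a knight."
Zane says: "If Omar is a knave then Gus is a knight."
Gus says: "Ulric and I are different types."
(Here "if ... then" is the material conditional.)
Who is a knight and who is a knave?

Omar is a knave, Ulric is a knave, Lena is a knave, Zane is a knave, and Gus is a knave.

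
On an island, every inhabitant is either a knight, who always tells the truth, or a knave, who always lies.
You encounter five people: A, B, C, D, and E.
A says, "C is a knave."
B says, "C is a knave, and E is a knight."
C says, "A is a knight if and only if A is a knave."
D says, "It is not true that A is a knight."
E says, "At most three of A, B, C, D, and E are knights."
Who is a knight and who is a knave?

A is a knight, B is a knight, C is a knave, D is a knave, and E is a knight.

Suppose A is a knave. Then A's statement "C is a knave" would have to be false. Checking the 16 ways to assign the others, none is consistent with every speaker.
(For instance, with B=knight, C=knave, D=knave, E=knight, A's claim "C is a knave" comes out true where it would need to be false.)
So A must be a knight, making "C is a knave" true. Taking A=knight, B=knight, C=knave, D=knave, E=knight, each remaining statement checks out:
  B (knight): "C is a knave, and E is a knight" — true. ✓
  C (knave): "A is a knight if and only if A is a knave" — false. ✓
  D (knave): "it is not true that A is a knight" — false. ✓
  E (knight): "at most three of A, B, C, D, and E are knights" — true. ✓
This is the unique consistent assignment.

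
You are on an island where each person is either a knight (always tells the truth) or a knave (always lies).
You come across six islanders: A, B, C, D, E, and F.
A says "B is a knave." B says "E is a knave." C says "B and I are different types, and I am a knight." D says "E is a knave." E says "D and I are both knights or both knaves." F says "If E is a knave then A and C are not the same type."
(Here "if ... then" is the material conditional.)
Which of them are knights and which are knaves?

A (knave): "B is a knave" — False. ✓
As a knight, B's statement "E is a knave" should be true; it is.
C is a knave; "B and I are different types, and I am a knight" is False, as required.
D is a knight, so "E is a knave" must be true — and it is.
E is a knave; "D and I are both knights or both knaves" is False, as required.
F (knave): "if E is a knave then A and C are not the same type" — False. ✓

Knights: B and D. Knaves: A, C, E, and F.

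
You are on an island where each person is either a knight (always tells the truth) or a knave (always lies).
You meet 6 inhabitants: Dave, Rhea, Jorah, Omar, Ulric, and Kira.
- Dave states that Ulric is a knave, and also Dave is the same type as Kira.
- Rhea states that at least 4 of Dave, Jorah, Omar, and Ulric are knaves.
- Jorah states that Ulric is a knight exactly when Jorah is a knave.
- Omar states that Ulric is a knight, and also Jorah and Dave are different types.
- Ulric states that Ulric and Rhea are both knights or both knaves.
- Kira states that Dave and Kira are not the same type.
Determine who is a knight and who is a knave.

Knights: Rhea and Kira. Knaves: Dave, Jorah, Omar, and Ulric.

Dave is a knave, so "Ulric is a knave, and also Dave is the same type as Kira" must be False — and it is.
Since Rhea is a knight, "at least 4 of Dave, Jorah, Omar, and Ulric are knaves" needs to be True, which holds.
Since Jorah is a knave, "Ulric is a knight exactly when Jorah is a knave" needs to be False, which holds.
As a knave, Omar's statement "Ulric is a knight, and also Jorah and Dave are different types" should be False; it is.
Ulric is a knave; "Ulric and Rhea are both knights or both knaves" is False, as required.
Kira is a knight, and the claim "Dave and Kira are not the same type" is indeed True.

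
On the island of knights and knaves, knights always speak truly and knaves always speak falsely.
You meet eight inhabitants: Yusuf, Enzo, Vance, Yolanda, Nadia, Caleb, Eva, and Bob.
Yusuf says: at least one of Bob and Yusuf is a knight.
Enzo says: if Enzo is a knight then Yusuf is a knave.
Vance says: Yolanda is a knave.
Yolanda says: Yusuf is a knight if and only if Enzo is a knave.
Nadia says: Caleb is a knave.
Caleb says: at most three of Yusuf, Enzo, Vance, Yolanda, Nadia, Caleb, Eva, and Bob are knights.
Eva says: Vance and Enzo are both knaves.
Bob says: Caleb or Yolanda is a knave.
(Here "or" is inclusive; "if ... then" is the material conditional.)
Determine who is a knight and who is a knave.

Knights: Enzo, Yolanda, and Caleb. Knaves: Yusuf, Vance, Nadia, Eva, and Bob.

Since Yusuf is a knave, "at least one of Bob and Yusuf is a knight" needs to be False, which holds.
As a knight, Enzo's statement "if Enzo is a knight then Yusuf is a knave" should be True; it is.
Vance is a knave, so "Yolanda is a knave" must be False — and it is.
Yolanda is a knight, and the claim "Yusuf is a knight if and only if Enzo is a knave" is indeed True.
As a knave, Nadia's statement "Caleb is a knave" should be False; it is.
Caleb is a knight, so "at most three of Yusuf, Enzo, Vance, Yolanda, Nadia, Caleb, Eva, and Bob are knights" must be True — and it is.
Since Eva is a knave, "Vance and Enzo are both knaves" needs to be False, which holds.
Since Bob is a knave, "Caleb or Yolanda is a knave" needs to be False, which holds.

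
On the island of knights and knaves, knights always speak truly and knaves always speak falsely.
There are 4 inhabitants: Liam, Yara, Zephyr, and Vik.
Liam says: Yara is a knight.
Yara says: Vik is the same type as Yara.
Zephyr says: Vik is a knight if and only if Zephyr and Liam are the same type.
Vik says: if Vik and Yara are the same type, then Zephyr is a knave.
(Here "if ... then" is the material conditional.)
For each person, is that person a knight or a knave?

Since Liam is a knight, "Yara is a knight" needs to be True, which holds.
As a knight, Yara's statement "Vik is the same type as Yara" should be True; it is.
Zephyr is a knave, so "Vik is a knight if and only if Zephyr and Liam are the same type" must be false — and it is.
Vik is a knight; "if Vik and Yara are the same type, then Zephyr is a knave" is True, as required.

Liam is a knight, Yara is a knight, Zephyr is a knave, and Vik is a knight.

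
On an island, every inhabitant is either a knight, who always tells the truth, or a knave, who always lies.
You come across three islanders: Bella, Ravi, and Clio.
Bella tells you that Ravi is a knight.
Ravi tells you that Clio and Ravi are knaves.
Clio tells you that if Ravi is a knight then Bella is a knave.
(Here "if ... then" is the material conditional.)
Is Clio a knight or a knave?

Clio is a knight.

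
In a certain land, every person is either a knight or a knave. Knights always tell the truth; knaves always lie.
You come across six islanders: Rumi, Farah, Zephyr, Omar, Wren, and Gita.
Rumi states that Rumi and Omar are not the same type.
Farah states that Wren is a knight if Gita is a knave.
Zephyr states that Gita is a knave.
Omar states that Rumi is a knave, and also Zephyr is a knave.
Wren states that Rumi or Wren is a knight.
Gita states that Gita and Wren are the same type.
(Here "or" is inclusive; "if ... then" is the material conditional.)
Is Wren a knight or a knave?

Wren is a knight.

Consistent assignments: {Rumi=knight, Farah=knight, Zephyr=knight, Omar=knave, Wren=knight, Gita=knave}; {Rumi=knight, Farah=knight, Zephyr=knave, Omar=knave, Wren=knight, Gita=knight}; {Rumi=knave, Farah=knight, Zephyr=knight, Omar=knave, Wren=knight, Gita=knave}
In every consistent assignment, Wren is a knight.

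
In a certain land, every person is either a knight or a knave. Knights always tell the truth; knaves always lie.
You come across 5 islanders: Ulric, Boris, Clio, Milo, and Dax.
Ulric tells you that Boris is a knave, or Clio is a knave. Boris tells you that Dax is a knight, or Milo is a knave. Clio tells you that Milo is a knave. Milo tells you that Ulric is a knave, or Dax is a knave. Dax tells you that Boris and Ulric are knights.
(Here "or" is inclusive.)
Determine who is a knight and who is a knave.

Ulric is a knight, Boris is a knave, Clio is a knave, Milo is a knight, and Dax is a knave.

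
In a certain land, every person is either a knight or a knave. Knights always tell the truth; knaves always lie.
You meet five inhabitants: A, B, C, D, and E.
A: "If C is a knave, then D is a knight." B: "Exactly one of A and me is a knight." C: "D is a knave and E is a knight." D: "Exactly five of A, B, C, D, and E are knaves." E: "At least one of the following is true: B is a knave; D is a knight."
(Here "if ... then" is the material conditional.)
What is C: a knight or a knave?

Consistent assignments: {A=knave, B=knight, C=knave, D=knave, E=knave}
In every consistent assignment, C is a knave.

C is a knave.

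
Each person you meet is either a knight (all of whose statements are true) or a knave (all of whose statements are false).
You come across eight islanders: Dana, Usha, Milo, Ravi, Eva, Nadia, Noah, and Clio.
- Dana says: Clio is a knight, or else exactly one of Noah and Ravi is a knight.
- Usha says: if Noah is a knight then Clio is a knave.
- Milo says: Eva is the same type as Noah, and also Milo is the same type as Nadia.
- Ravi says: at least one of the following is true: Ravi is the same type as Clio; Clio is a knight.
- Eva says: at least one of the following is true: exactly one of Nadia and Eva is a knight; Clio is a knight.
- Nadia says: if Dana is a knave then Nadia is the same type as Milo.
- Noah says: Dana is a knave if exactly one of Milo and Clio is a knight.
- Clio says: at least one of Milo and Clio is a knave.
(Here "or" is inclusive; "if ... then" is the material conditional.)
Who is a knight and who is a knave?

Dana is a knight, Usha is a knight, Milo is a knave, Ravi is a knight, Eva is a knight, Nadia is a knight, Noah is a knave, and Clio is a knight.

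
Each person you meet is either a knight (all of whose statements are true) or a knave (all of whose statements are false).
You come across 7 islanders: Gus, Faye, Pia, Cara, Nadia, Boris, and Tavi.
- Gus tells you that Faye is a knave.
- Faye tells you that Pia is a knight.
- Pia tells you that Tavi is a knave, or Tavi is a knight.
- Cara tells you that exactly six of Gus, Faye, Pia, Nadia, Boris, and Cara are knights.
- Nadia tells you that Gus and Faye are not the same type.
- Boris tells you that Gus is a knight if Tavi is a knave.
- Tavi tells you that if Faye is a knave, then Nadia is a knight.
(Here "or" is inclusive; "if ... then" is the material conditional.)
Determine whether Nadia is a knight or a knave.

Consistent assignments: {Gus=knave, Faye=knight, Pia=knight, Cara=knave, Nadia=knight, Boris=knight, Tavi=knight}
In every consistent assignment, Nadia is a knight.

Nadia is a knight.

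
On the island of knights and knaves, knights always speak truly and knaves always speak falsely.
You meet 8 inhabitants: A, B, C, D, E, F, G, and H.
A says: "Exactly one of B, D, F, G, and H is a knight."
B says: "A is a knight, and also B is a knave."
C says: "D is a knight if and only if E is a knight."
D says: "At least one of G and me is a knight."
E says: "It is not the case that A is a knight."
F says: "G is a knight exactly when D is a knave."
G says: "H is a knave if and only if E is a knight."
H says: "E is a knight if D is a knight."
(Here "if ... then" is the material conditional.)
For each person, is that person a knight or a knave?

Since A is a knave, "exactly one of B, D, F, G, and H is a knight" needs to be False, which holds.
Since B is a knave, "A is a knight, and also B is a knave" needs to be False, which holds.
C is a knight; "D is a knight if and only if E is a knight" is true, as required.
D is a knight, so "at least one of G and me is a knight" must be true — and it is.
E is a knight; "it is not the case that A is a knight" is true, as required.
F is a knight, so "G is a knight exactly when D is a knave" must be true — and it is.
G is a knave; "H is a knave if and only if E is a knight" is False, as required.
H is a knight; "E is a knight if D is a knight" is true, as required.

Knights: C, D, E, F, and H. Knaves: A, B, and G.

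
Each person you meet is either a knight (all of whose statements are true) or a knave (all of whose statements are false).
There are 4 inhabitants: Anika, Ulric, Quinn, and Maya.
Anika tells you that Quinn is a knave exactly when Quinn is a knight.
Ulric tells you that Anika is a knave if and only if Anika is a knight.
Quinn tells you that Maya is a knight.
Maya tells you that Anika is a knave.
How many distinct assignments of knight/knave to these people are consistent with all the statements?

1

Consistent assignments:
  Anika=knave, Ulric=knave, Quinn=knight, Maya=knight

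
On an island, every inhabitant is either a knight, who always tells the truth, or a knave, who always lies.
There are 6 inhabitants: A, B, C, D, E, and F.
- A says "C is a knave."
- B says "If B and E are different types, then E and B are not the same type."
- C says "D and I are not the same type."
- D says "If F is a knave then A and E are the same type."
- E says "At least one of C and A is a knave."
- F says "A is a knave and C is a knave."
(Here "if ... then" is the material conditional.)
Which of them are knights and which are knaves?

Knights: B, C, and E. Knaves: A, D, and F.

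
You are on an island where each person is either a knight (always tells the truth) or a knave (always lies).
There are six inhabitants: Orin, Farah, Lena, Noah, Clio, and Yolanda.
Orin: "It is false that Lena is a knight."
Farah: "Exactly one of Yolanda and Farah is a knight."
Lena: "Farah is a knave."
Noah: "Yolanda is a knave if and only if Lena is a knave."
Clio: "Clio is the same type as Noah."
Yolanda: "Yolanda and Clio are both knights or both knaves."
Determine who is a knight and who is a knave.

Orin is a knight, Farah is a knight, Lena is a knave, Noah is a knight, Clio is a knight, and Yolanda is a knave.

Orin is a knight, and the claim "it is false that Lena is a knight" is indeed True.
As a knight, Farah's statement "exactly one of Yolanda and Farah is a knight" should be True; it is.
As a knave, Lena's statement "Farah is a knave" should be false; it is.
Noah is a knight, so "Yolanda is a knave if and only if Lena is a knave" must be True — and it is.
Clio is a knight; "Clio is the same type as Noah" is True, as required.
As a knave, Yolanda's statement "Yolanda and Clio are both knights or both knaves" should be false; it is.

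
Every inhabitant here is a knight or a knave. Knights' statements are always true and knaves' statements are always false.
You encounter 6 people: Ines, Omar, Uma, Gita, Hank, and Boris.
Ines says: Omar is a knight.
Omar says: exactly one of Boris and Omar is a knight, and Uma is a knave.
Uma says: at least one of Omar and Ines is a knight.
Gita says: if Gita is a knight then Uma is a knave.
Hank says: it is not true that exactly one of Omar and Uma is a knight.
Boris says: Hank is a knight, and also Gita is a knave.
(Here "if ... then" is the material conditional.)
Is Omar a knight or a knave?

Omar is a knave.

Consistent assignments: {Ines=knave, Omar=knave, Uma=knave, Gita=knight, Hank=knight, Boris=knave}
In every consistent assignment, Omar is a knave.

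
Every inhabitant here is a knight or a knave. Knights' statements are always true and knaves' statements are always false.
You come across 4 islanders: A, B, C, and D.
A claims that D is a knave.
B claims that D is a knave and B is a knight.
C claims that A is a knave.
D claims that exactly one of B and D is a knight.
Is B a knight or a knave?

Consistent assignments: {A=knight, B=knave, C=knave, D=knave}; {A=knave, B=knave, C=knight, D=knight}
In every consistent assignment, B is a knave.

B is a knave.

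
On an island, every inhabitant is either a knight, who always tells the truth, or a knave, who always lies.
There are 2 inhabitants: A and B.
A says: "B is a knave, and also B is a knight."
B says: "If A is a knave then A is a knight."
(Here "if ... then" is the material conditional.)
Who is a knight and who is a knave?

Suppose A is a knight. Then A's statement "B is a knave, and also B is a knight" would have to be true. Checking the 2 ways to assign the others, none is consistent with every speaker.
(For instance, with B=knave, A's claim "B is a knave, and also B is a knight" comes out false where it would need to be true.)
So A must be a knave, making "B is a knave, and also B is a knight" false. Taking A=knave, B=knave, each remaining statement checks out:
  B (knave): "if A is a knave then A is a knight" — false. ✓
This is the unique consistent assignment.

A is a knave and B is a knave.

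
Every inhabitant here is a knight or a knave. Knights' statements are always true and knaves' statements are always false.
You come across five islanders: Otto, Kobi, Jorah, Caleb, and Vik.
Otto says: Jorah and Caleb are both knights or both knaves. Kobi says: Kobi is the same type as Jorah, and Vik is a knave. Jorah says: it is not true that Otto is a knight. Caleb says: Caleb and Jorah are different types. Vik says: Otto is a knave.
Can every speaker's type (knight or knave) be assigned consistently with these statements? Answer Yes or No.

No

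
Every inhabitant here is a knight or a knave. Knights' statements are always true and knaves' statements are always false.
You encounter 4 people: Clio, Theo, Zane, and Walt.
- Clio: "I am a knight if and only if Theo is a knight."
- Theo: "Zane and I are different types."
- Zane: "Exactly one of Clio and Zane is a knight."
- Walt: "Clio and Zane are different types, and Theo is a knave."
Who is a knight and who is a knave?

Clio is a knave; "I am a knight if and only if Theo is a knight" is false, as required.
Theo is a knight, so "Zane and I are different types" must be true — and it is.
Zane is a knave; "exactly one of Clio and Zane is a knight" is false, as required.
Walt is a knave, so "Clio and Zane are different types, and Theo is a knave" must be false — and it is.

Clio is a knave, Theo is a knight, Zane is a knave, and Walt is a knave.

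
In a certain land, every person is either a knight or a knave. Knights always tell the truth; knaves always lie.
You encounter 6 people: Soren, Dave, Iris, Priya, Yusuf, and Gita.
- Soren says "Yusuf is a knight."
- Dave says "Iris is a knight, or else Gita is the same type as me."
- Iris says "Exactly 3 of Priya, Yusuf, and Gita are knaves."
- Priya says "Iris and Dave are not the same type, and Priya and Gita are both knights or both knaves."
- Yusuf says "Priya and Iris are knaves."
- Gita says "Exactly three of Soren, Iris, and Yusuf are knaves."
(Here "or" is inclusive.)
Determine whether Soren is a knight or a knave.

Soren is a knave.

Consistent assignments: {Soren=knave, Dave=knight, Iris=knight, Priya=knave, Yusuf=knave, Gita=knave}; {Soren=knave, Dave=knight, Iris=knave, Priya=knight, Yusuf=knave, Gita=knight}
In every consistent assignment, Soren is a knave.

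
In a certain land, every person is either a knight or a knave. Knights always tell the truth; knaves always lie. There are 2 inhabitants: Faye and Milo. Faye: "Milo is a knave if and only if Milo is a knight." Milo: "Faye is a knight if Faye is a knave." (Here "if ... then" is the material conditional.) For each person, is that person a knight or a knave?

Faye is a knave and Milo is a knave.

Suppose Faye is a knight. Then Faye's statement "Milo is a knave if and only if Milo is a knight" would have to be true. Checking the 2 ways to assign the others, none is consistent with every speaker.
(For instance, with Milo=knave, Faye's claim "Milo is a knave if and only if Milo is a knight" comes out false where it would need to be true.)
So Faye must be a knave, making "Milo is a knave if and only if Milo is a knight" false. Taking Faye=knave, Milo=knave, each remaining statement checks out:
  Milo (knave): "Faye is a knight if Faye is a knave" — false. ✓
This is the unique consistent assignment.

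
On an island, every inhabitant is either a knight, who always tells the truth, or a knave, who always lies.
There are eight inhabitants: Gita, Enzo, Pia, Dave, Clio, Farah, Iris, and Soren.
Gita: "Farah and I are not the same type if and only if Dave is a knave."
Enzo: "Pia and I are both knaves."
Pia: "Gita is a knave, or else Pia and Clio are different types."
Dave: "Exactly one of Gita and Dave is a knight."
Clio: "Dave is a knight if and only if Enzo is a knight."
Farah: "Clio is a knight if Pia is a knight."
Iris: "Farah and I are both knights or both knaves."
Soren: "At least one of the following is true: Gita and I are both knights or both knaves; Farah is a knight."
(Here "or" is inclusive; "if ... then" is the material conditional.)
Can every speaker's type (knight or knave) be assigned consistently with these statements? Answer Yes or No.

No

Checking all 256 assignments, each has at least one speaker whose statement's truth value contradicts their type.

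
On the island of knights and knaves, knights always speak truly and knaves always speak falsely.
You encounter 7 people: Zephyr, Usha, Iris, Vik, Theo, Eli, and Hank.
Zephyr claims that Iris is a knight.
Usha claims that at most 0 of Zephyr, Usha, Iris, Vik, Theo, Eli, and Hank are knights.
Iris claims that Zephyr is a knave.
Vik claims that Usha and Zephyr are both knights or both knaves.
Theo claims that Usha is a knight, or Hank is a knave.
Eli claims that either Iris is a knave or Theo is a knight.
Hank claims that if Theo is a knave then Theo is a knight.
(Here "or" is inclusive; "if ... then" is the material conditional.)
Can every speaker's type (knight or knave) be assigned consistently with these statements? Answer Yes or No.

No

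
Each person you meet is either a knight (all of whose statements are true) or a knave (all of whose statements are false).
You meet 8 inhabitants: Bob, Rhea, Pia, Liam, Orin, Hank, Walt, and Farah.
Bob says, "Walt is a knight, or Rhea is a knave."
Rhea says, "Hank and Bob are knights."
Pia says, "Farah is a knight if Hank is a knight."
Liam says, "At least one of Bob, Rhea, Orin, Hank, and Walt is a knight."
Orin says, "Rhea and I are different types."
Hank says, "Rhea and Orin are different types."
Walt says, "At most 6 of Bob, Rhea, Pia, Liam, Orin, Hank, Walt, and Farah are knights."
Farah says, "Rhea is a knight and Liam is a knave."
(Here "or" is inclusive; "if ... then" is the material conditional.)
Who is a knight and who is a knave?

Bob is a knight, Rhea is a knave, Pia is a knight, Liam is a knight, Orin is a knave, Hank is a knave, Walt is a knight, and Farah is a knave.

Since Bob is a knight, "Walt is a knight, or Rhea is a knave" needs to be true, which holds.
Rhea (knave): "Hank and Bob are knights" — False. ✓
Pia is a knight, and the claim "Farah is a knight if Hank is a knight" is indeed true.
Liam is a knight, so "at least one of Bob, Rhea, Orin, Hank, and Walt is a knight" must be true — and it is.
Orin (knave): "Rhea and I are different types" — False. ✓
Hank is a knave, so "Rhea and Orin are different types" must be False — and it is.
Since Walt is a knight, "at most 6 of Bob, Rhea, Pia, Liam, Orin, Hank, Walt, and Farah are knights" needs to be true, which holds.
Farah (knave): "Rhea is a knight and Liam is a knave" — False. ✓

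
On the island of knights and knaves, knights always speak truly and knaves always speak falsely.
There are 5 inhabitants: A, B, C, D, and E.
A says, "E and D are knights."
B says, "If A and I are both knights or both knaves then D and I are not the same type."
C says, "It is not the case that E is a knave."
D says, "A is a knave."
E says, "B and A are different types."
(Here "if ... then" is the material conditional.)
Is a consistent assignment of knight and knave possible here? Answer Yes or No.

No

Checking all 32 assignments, each has at least one speaker whose statement's truth value contradicts their type.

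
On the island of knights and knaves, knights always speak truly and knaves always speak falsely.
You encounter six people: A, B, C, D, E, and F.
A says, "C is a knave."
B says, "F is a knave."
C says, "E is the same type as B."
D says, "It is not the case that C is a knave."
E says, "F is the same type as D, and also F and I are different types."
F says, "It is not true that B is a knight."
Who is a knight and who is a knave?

Knights: A and B. Knaves: C, D, E, and F.

A is a knight, so "C is a knave" must be True — and it is.
B is a knight, so "F is a knave" must be True — and it is.
As a knave, C's statement "E is the same type as B" should be False; it is.
D is a knave; "it is not the case that C is a knave" is False, as required.
E is a knave, so "F is the same type as D, and also F and I are different types" must be False — and it is.
Since F is a knave, "it is not true that B is a knight" needs to be False, which holds.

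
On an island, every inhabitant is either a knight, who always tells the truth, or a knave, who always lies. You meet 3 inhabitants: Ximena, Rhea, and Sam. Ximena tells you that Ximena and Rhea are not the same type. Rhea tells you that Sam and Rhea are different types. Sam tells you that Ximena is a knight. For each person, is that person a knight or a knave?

Ximena is a knave, Rhea is a knave, and Sam is a knave.

Since Ximena is a knave, "Ximena and Rhea are not the same type" needs to be false, which holds.
Rhea is a knave, so "Sam and Rhea are different types" must be false — and it is.
Sam is a knave; "Ximena is a knight" is false, as required.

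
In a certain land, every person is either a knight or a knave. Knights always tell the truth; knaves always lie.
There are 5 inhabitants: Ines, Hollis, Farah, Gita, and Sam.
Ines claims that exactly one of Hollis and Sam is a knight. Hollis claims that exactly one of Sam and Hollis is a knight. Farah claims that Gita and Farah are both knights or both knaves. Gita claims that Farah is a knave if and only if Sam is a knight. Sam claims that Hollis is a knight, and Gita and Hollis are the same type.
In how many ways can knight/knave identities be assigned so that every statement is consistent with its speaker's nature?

1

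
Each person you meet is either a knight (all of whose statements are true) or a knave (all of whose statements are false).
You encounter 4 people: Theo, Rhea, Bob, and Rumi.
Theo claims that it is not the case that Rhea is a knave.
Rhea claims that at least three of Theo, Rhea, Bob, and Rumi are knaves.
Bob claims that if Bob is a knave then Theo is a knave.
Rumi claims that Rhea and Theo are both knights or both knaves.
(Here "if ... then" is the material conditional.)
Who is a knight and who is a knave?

Theo (knave): "it is not the case that Rhea is a knave" — false. ✓
Rhea is a knave; "at least three of Theo, Rhea, Bob, and Rumi are knaves" is false, as required.
As a knight, Bob's statement "if Bob is a knave then Theo is a knave" should be true; it is.
Rumi is a knight, and the claim "Rhea and Theo are both knights or both knaves" is indeed true.

Knights: Bob and Rumi. Knaves: Theo and Rhea.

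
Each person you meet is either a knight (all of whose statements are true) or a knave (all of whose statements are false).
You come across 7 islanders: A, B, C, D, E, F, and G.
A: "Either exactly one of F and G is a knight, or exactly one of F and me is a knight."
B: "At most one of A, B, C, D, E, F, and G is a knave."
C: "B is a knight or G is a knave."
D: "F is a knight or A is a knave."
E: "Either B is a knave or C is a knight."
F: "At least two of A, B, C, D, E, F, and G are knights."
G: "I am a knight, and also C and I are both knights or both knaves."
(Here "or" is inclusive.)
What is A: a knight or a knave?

Consistent assignments: {A=knight, B=knight, C=knight, D=knight, E=knight, F=knight, G=knave}; {A=knight, B=knave, C=knight, D=knight, E=knight, F=knight, G=knave}
In every consistent assignment, A is a knight.

A is a knight.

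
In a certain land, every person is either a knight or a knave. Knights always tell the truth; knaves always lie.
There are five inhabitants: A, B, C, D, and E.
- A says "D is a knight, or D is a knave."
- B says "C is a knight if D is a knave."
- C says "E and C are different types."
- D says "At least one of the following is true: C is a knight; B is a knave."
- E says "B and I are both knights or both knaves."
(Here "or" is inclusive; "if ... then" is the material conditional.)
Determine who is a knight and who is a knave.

Since A is a knight, "D is a knight, or D is a knave" needs to be true, which holds.
B is a knight; "C is a knight if D is a knave" is true, as required.
C (knight): "E and C are different types" — true. ✓
D (knight): "at least one of the following is true: C is a knight; B is a knave" — true. ✓
E is a knave, so "B and I are both knights or both knaves" must be False — and it is.

A is a knight, B is a knight, C is a knight, D is a knight, and E is a knave.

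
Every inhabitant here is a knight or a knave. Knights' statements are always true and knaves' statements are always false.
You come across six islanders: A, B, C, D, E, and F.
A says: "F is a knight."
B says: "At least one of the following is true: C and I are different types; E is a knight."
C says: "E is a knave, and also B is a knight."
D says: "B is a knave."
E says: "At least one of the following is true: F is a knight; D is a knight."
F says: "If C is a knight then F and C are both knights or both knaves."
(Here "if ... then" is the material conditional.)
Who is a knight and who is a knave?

Knights: A, B, E, and F. Knaves: C and D.

Since A is a knight, "F is a knight" needs to be true, which holds.
B is a knight; "at least one of the following is true: C and I are different types; E is a knight" is true, as required.
C (knave): "E is a knave, and also B is a knight" — False. ✓
D (knave): "B is a knave" — False. ✓
E is a knight; "at least one of the following is true: F is a knight; D is a knight" is true, as required.
F is a knight, so "if C is a knight then F and C are both knights or both knaves" must be true — and it is.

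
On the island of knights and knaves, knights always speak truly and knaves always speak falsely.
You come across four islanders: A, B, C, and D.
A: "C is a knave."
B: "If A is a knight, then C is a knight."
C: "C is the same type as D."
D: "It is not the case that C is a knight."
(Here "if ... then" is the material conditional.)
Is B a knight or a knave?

B is a knave.

Consistent assignments: {A=knight, B=knave, C=knave, D=knight}
In every consistent assignment, B is a knave.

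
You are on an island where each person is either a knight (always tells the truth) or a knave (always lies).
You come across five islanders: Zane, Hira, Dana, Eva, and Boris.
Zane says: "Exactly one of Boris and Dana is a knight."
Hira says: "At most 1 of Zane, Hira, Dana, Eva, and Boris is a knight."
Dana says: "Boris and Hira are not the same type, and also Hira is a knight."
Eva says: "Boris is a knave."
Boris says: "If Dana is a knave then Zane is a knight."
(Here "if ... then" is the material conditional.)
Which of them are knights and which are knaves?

Zane is a knight, Hira is a knave, Dana is a knave, Eva is a knave, and Boris is a knight.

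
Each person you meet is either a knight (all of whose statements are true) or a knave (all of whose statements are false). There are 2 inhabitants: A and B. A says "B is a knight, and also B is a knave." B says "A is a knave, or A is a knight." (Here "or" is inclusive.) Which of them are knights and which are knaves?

A is a knave and B is a knight.

A is a knave; "B is a knight, and also B is a knave" is false, as required.
As a knight, B's statement "A is a knave, or A is a knight" should be true; it is.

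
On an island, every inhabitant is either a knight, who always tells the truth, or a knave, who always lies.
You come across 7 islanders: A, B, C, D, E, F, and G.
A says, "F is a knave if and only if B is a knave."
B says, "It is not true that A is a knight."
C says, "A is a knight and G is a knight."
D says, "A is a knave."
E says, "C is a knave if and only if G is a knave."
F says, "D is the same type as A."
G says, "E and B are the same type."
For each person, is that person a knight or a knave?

Knights: A and E. Knaves: B, C, D, F, and G.

A is a knight, and the claim "F is a knave if and only if B is a knave" is indeed True.
B is a knave, and the claim "it is not true that A is a knight" is indeed False.
C is a knave, and the claim "A is a knight and G is a knight" is indeed False.
D is a knave, so "A is a knave" must be False — and it is.
E (knight): "C is a knave if and only if G is a knave" — True. ✓
Since F is a knave, "D is the same type as A" needs to be False, which holds.
G (knave): "E and B are the same type" — False. ✓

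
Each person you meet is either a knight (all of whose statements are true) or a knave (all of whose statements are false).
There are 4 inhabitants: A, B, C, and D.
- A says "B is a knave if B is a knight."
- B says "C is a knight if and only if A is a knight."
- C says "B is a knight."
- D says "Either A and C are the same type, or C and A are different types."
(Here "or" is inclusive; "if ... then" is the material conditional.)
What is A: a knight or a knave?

A is a knight.

Consistent assignments: {A=knight, B=knave, C=knave, D=knight}
In every consistent assignment, A is a knight.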